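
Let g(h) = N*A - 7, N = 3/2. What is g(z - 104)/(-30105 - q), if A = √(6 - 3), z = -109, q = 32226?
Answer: 7/62331 - √3/41554 ≈ 7.0622e-5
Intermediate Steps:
A = √3 ≈ 1.7320
N = 3/2 (N = 3*(½) = 3/2 ≈ 1.5000)
g(h) = -7 + 3*√3/2 (g(h) = 3*√3/2 - 7 = -7 + 3*√3/2)
g(z - 104)/(-30105 - q) = (-7 + 3*√3/2)/(-30105 - 1*32226) = (-7 + 3*√3/2)/(-30105 - 32226) = (-7 + 3*√3/2)/(-62331) = (-7 + 3*√3/2)*(-1/62331) = 7/62331 - √3/41554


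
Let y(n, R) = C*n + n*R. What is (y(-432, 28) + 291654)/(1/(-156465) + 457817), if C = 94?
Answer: 18693655875/35816168452 ≈ 0.52193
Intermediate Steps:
y(n, R) = 94*n + R*n (y(n, R) = 94*n + n*R = 94*n + R*n)
(y(-432, 28) + 291654)/(1/(-156465) + 457817) = (-432*(94 + 28) + 291654)/(1/(-156465) + 457817) = (-432*122 + 291654)/(-1/156465 + 457817) = (-52704 + 291654)/(71632336904/156465) = 238950*(156465/71632336904) = 18693655875/35816168452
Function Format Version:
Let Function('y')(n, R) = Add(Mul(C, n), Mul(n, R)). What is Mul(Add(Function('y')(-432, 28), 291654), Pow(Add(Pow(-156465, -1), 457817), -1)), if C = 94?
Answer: Rational(18693655875, 35816168452) ≈ 0.52193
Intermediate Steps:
Function('y')(n, R) = Add(Mul(94, n), Mul(R, n)) (Function('y')(n, R) = Add(Mul(94, n), Mul(n, R)) = Add(Mul(94, n), Mul(R, n)))
Mul(Add(Function('y')(-432, 28), 291654), Pow(Add(Pow(-156465, -1), 457817), -1)) = Mul(Add(Mul(-432, Add(94, 28)), 291654), Pow(Add(Pow(-156465, -1), 457817), -1)) = Mul(Add(Mul(-432, 122), 291654), Pow(Add(Rational(-1, 156465), 457817), -1)) = Mul(Add(-52704, 291654), Pow(Rational(71632336904, 156465), -1)) = Mul(238950, Rational(156465, 71632336904)) = Rational(18693655875, 35816168452)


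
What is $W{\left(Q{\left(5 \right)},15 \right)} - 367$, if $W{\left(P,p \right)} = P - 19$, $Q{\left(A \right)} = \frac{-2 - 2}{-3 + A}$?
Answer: $-388$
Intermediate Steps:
$Q{\left(A \right)} = - \frac{4}{-3 + A}$
$W{\left(P,p \right)} = -19 + P$
$W{\left(Q{\left(5 \right)},15 \right)} - 367 = \left(-19 - \frac{4}{-3 + 5}\right) - 367 = \left(-19 - \frac{4}{2}\right) - 367 = \left(-19 - 2\right) - 367 = -21 - 367 = -388$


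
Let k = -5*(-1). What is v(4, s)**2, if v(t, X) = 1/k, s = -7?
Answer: 1/25 ≈ 0.040000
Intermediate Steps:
k = 5
v(t, X) = 1/5
v(4, s)**2 = (1/5)**2 = 1/25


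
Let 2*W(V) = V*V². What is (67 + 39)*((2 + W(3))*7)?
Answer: 11501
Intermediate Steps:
W(V) = V³/2 (W(V) = (V*V²)/2 = V³/2)
(67 + 39)*((2 + W(3))*7) = (67 + 39)*((2 + (½)*3³)*7) = 106*((2 + (½)*27)*7) = 106*((2 + 27/2)*7) = 106*((31/2)*7) = 106*(217/2) = 11501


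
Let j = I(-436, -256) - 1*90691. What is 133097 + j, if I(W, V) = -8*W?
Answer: 45894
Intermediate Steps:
j = -87203 (j = -8*(-436) - 1*90691 = 3488 - 90691 = -87203)
133097 + j = 133097 - 87203 = 45894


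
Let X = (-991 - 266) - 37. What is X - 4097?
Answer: -5391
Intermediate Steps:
X = -1294 (X = -1257 - 37 = -1294)
X - 4097 = -1294 - 4097 = -5391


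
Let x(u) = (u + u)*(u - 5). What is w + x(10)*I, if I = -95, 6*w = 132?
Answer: -9478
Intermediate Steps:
w = 22 (w = (⅙)*132 = 22)
x(u) = 2*u*(-5 + u) (x(u) = (2*u)*(-5 + u) = 2*u*(-5 + u))
w + x(10)*I = 22 + (2*10*(-5 + 10))*(-95) = 22 + (2*10*5)*(-95) = 22 + 100*(-95) = 22 - 9500 = -9478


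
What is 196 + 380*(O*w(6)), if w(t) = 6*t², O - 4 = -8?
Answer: -328124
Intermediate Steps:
O = -4 (O = 4 - 8 = -4)
196 + 380*(O*w(6)) = 196 + 380*(-24*6²) = 196 + 380*(-24*36) = 196 + 380*(-4*216) = 196 + 380*(-864) = 196 - 328320 = -328124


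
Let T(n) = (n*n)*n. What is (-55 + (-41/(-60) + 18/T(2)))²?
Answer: 609961/225 ≈ 2710.9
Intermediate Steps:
T(n) = n³ (T(n) = n²*n = n³)
(-55 + (-41/(-60) + 18/T(2)))² = (-55 + (-41/(-60) + 18/(2³)))² = (-55 + (-41*(-1/60) + 18/8))² = (-55 + (41/60 + 18*(⅛)))² = (-55 + (41/60 + 9/4))² = (-55 + 44/15)² = (-781/15)² = 609961/225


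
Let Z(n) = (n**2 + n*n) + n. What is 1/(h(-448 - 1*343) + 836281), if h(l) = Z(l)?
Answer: 1/2086852 ≈ 4.7919e-7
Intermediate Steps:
Z(n) = n + 2*n**2 (Z(n) = (n**2 + n**2) + n = 2*n**2 + n = n + 2*n**2)
h(l) = l*(1 + 2*l)
1/(h(-448 - 1*343) + 836281) = 1/((-448 - 1*343)*(1 + 2*(-448 - 1*343)) + 836281) = 1/((-448 - 343)*(1 + 2*(-448 - 343)) + 836281) = 1/(-791*(1 + 2*(-791)) + 836281) = 1/(-791*(1 - 1582) + 836281) = 1/(-791*(-1581) + 836281) = 1/(1250571 + 836281) = 1/2086852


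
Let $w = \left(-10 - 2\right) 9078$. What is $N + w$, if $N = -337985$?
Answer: $-446921$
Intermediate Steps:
$w = -108936$ ($w = \left(-12\right) 9078 = -108936$)
$N + w = -337985 - 108936 = -446921$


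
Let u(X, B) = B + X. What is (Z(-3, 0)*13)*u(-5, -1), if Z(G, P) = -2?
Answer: 156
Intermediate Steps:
(Z(-3, 0)*13)*u(-5, -1) = (-2*13)*(-1 - 5) = -26*(-6) = 156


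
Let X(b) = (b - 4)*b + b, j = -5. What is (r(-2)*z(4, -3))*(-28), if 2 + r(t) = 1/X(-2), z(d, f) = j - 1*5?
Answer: -532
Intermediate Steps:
X(b) = b + b*(-4 + b) (X(b) = (-4 + b)*b + b = b*(-4 + b) + b = b + b*(-4 + b))
z(d, f) = -10 (z(d, f) = -5 - 1*5 = -5 - 5 = -10)
r(t) = -19/10 (r(t) = -2 + 1/(-2*(-3 - 2)) = -2 + 1/(-2*(-5)) = -2 + 1/10 = -19/10)
(r(-2)*z(4, -3))*(-28) = -19/10*(-10)*(-28) = 19*(-28) = -532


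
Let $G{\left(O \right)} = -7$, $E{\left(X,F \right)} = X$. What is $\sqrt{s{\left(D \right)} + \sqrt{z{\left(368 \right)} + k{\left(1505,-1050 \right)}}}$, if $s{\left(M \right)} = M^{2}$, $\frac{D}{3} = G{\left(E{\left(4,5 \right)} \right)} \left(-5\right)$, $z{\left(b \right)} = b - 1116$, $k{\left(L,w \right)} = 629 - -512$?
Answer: $\sqrt{11025 + \sqrt{393}} \approx 105.09$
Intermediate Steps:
$k{\left(L,w \right)} = 1141$ ($k{\left(L,w \right)} = 629 + 512 = 1141$)
$z{\left(b \right)} = -1116 + b$
$D = 105$ ($D = 3 \left(\left(-7\right) \left(-5\right)\right) = 3 \cdot 35 = 105$)
$\sqrt{s{\left(D \right)} + \sqrt{z{\left(368 \right)} + k{\left(1505,-1050 \right)}}} = \sqrt{105^{2} + \sqrt{\left(-1116 + 368\right) + 1141}} = \sqrt{11025 + \sqrt{-748 + 1141}} = \sqrt{11025 + \sqrt{393}}$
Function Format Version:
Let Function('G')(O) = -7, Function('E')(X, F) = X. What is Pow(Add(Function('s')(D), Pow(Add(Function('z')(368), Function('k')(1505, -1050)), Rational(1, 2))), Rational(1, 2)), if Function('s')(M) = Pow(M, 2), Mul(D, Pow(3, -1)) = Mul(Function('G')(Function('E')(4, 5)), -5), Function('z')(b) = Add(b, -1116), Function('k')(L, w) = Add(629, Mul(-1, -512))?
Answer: Pow(Add(11025, Pow(393, Rational(1, 2))), Rational(1, 2)) ≈ 105.09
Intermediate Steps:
Function('k')(L, w) = 1141 (Function('k')(L, w) = Add(629, 512) = 1141)
Function('z')(b) = Add(-1116, b)
D = 105 (D = Mul(3, Mul(-7, -5)) = Mul(3, 35) = 105)
Pow(Add(Function('s')(D), Pow(Add(Function('z')(368), Function('k')(1505, -1050)), Rational(1, 2))), Rational(1, 2)) = Pow(Add(Pow(105, 2), Pow(Add(Add(-1116, 368), 1141), Rational(1, 2))), Rational(1, 2)) = Pow(Add(11025, Pow(Add(-748, 1141), Rational(1, 2))), Rational(1, 2)) = Pow(Add(11025, Pow(393, Rational(1, 2))), Rational(1, 2))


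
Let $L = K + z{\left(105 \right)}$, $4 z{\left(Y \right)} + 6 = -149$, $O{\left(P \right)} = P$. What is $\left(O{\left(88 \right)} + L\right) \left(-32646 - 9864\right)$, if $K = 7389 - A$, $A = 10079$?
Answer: $\frac{224516565}{2} \approx 1.1226 \cdot 10^{8}$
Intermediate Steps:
$K = -2690$ ($K = 7389 - 10079 = -2690$)
$z{\left(Y \right)} = - \frac{155}{4}$ ($z{\left(Y \right)} = - \frac{3}{2} + \frac{1}{4} \left(-149\right) = - \frac{3}{2} - \frac{149}{4} = - \frac{155}{4}$)
$L = - \frac{10915}{4}$ ($L = -2690 - \frac{155}{4} = - \frac{10915}{4} \approx -2728.8$)
$\left(O{\left(88 \right)} + L\right) \left(-32646 - 9864\right) = \left(88 - \frac{10915}{4}\right) \left(-32646 - 9864\right) = \left(- \frac{10563}{4}\right) \left(-42510\right) = \frac{224516565}{2}$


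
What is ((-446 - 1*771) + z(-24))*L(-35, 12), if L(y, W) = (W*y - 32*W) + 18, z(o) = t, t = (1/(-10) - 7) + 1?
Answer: 4806783/5 ≈ 9.6136e+5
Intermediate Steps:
t = -61/10 (t = (-⅒ - 7) + 1 = -71/10 + 1 = -61/10 ≈ -6.1000)
z(o) = -61/10
L(y, W) = 18 - 32*W + W*y (L(y, W) = (-32*W + W*y) + 18 = 18 - 32*W + W*y)
((-446 - 1*771) + z(-24))*L(-35, 12) = ((-446 - 1*771) - 61/10)*(18 - 32*12 + 12*(-35)) = ((-446 - 771) - 61/10)*(18 - 384 - 420) = (-1217 - 61/10)*(-786) = -12231/10*(-786) = 4806783/5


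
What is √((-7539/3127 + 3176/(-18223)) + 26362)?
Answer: √85591625996413861613/56983321 ≈ 162.36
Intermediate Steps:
√((-7539/3127 + 3176/(-18223)) + 26362) = √((-7539*1/3127 + 3176*(-1/18223)) + 26362) = √((-7539/3127 - 3176/18223) + 26362) = √(-147314549/56983321 + 26362) = √(1502046993653/56983321) = √85591625996413861613/56983321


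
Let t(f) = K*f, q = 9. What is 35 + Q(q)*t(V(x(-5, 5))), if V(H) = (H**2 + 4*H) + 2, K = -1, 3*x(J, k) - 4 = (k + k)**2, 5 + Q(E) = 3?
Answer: 24479/9 ≈ 2719.9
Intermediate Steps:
Q(E) = -2 (Q(E) = -5 + 3 = -2)
x(J, k) = 4/3 + 4*k**2/3 (x(J, k) = 4/3 + (k + k)**2/3 = 4/3 + (2*k)**2/3 = 4/3 + (4*k**2)/3 = 4/3 + 4*k**2/3)
V(H) = 2 + H**2 + 4*H
t(f) = -f
35 + Q(q)*t(V(x(-5, 5))) = 35 - (-2)*(2 + (4/3 + (4/3)*5**2)**2 + 4*(4/3 + (4/3)*5**2)) = 35 - (-2)*(2 + (4/3 + (4/3)*25)**2 + 4*(4/3 + (4/3)*25)) = 35 - (-2)*(2 + (4/3 + 100/3)**2 + 4*(4/3 + 100/3)) = 35 - (-2)*(2 + (104/3)**2 + 4*(104/3)) = 35 - (-2)*(2 + 10816/9 + 416/3) = 35 - (-2)*12082/9 = 35 - 2*(-12082/9) = 35 + 24164/9 = 24479/9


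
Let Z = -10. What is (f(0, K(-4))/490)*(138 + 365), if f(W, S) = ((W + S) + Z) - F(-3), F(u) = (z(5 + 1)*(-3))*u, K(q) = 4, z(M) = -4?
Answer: 1509/49 ≈ 30.796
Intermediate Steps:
F(u) = 12*u (F(u) = (-4*(-3))*u = 12*u)
f(W, S) = 26 + S + W (f(W, S) = ((W + S) - 10) - 12*(-3) = ((S + W) - 10) - 1*(-36) = (-10 + S + W) + 36 = 26 + S + W)
(f(0, K(-4))/490)*(138 + 365) = ((26 + 4 + 0)/490)*(138 + 365) = (30*(1/490))*503 = (3/49)*503 = 1509/49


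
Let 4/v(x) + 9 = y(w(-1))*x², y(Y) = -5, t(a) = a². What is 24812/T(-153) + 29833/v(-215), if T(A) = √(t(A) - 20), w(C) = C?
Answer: -3447710311/2 + 24812*√23389/23389 ≈ -1.7239e+9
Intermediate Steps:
T(A) = √(-20 + A²) (T(A) = √(A² - 20) = √(-20 + A²))
v(x) = 4/(-9 - 5*x²)
24812/T(-153) + 29833/v(-215) = 24812/(√(-20 + (-153)²)) + 29833/((4/(-9 - 5*(-215)²))) = 24812/(√(-20 + 23409)) + 29833/((4/(-9 - 5*46225))) = 24812/(√23389) + 29833/((4/(-9 - 231125))) = 24812*(√23389/23389) + 29833/((4/(-231134))) = 24812*√23389/23389 + 29833/((4*(-1/231134))) = 24812*√23389/23389 + 29833/(-2/115567) = 24812*√23389/23389 + 29833*(-115567/2) = 24812*√23389/23389 - 3447710311/2 = -3447710311/2 + 24812*√23389/23389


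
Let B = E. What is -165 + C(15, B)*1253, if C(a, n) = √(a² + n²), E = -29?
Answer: -165 + 1253*√1066 ≈ 40745.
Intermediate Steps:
B = -29
-165 + C(15, B)*1253 = -165 + √(15² + (-29)²)*1253 = -165 + √(225 + 841)*1253 = -165 + √1066*1253 = -165 + 1253*√1066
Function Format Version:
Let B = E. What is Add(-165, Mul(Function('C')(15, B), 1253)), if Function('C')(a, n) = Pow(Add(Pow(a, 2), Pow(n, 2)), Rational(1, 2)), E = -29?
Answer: Add(-165, Mul(1253, Pow(1066, Rational(1, 2)))) ≈ 40745.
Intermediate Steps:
B = -29
Add(-165, Mul(Function('C')(15, B), 1253)) = Add(-165, Mul(Pow(Add(Pow(15, 2), Pow(-29, 2)), Rational(1, 2)), 1253)) = Add(-165, Mul(Pow(Add(225, 841), Rational(1, 2)), 1253)) = Add(-165, Mul(Pow(1066, Rational(1, 2)), 1253)) = Add(-165, Mul(1253, Pow(1066, Rational(1, 2))))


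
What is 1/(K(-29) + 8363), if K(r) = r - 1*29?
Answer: 1/8305 ≈ 0.00012041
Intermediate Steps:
K(r) = -29 + r (K(r) = r - 29 = -29 + r)
1/(K(-29) + 8363) = 1/((-29 - 29) + 8363) = 1/(-58 + 8363) = 1/8305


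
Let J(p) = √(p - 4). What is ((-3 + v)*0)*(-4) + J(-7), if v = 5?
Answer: I*√11 ≈ 3.3166*I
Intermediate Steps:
J(p) = √(-4 + p)
((-3 + v)*0)*(-4) + J(-7) = ((-3 + 5)*0)*(-4) + √(-4 - 7) = (2*0)*(-4) + √(-11) = 0*(-4) + I*√11 = 0 + I*√11 = I*√11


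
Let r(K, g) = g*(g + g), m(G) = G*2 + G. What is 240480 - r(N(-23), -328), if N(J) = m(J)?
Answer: 25312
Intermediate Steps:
m(G) = 3*G (m(G) = 2*G + G = 3*G)
N(J) = 3*J
r(K, g) = 2*g**2 (r(K, g) = g*(2*g) = 2*g**2)
240480 - r(N(-23), -328) = 240480 - 2*(-328)**2 = 240480 - 2*107584 = 240480 - 1*215168 = 240480 - 215168 = 25312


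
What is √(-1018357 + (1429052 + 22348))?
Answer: √433043 ≈ 658.06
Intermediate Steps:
√(-1018357 + (1429052 + 22348)) = √(-1018357 + 1451400) = √433043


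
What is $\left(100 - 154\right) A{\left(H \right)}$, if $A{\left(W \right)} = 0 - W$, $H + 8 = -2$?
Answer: $-540$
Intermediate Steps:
$H = -10$ ($H = -8 - 2 = -10$)
$A{\left(W \right)} = - W$
$\left(100 - 154\right) A{\left(H \right)} = \left(100 - 154\right) \left(\left(-1\right) \left(-10\right)\right) = \left(-54\right) 10 = -540$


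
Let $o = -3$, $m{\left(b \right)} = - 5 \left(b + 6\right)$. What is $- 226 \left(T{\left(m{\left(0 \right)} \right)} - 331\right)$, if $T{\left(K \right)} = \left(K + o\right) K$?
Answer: $-148934$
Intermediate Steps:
$m{\left(b \right)} = -30 - 5 b$ ($m{\left(b \right)} = - 5 \left(6 + b\right) = -30 - 5 b$)
$T{\left(K \right)} = K \left(-3 + K\right)$ ($T{\left(K \right)} = \left(K - 3\right) K = \left(-3 + K\right) K = K \left(-3 + K\right)$)
$- 226 \left(T{\left(m{\left(0 \right)} \right)} - 331\right) = - 226 \left(\left(-30 - 0\right) \left(-3 - 30\right) - 331\right) = - 226 \left(\left(-30 + 0\right) \left(-3 + \left(-30 + 0\right)\right) - 331\right) = - 226 \left(- 30 \left(-3 - 30\right) - 331\right) = - 226 \left(\left(-30\right) \left(-33\right) - 331\right) = - 226 \left(990 - 331\right) = \left(-226\right) 659 = -148934$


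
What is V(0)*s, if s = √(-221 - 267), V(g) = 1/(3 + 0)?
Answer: 2*I*√122/3 ≈ 7.3636*I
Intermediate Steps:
V(g) = ⅓ (V(g) = 1/3 = ⅓)
s = 2*I*√122 (s = √(-488) = 2*I*√122 ≈ 22.091*I)
V(0)*s = (2*I*√122)/3 = 2*I*√122/3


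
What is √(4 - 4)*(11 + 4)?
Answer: 0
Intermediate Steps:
√(4 - 4)*(11 + 4) = √0*15 = 0*15 = 0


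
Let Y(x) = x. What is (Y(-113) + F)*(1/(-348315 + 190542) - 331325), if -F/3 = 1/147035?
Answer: 868532627726142508/23198153055 ≈ 3.7440e+7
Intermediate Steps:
F = -3/147035 ≈ -2.0403e-5
(Y(-113) + F)*(1/(-348315 + 190542) - 331325) = (-113 - 3/147035)*(1/(-348315 + 190542) - 331325) = -16614958*(1/(-157773) - 331325)/147035 = -16614958*(-1/157773 - 331325)/147035 = -16614958/147035*(-52274139226/157773) = 868532627726142508/23198153055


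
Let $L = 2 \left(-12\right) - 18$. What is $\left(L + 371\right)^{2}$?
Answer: $108241$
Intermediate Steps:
$L = -42$ ($L = -24 - 18 = -42$)
$\left(L + 371\right)^{2} = \left(-42 + 371\right)^{2} = 329^{2} = 108241$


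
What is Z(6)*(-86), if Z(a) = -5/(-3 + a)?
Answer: 430/3 ≈ 143.33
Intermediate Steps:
Z(6)*(-86) = -5/(-3 + 6)*(-86) = -5/3*(-86) = 430/3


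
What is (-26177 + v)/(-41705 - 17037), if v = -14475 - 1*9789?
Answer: 50441/58742 ≈ 0.85869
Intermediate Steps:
v = -24264 (v = -14475 - 9789 = -24264)
(-26177 + v)/(-41705 - 17037) = (-26177 - 24264)/(-41705 - 17037) = -50441/(-58742) = -50441*(-1/58742) = 50441/58742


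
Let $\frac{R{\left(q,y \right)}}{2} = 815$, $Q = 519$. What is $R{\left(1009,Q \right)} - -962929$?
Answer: $964559$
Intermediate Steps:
$R{\left(q,y \right)} = 1630$ ($R{\left(q,y \right)} = 2 \cdot 815 = 1630$)
$R{\left(1009,Q \right)} - -962929 = 1630 - -962929 = 1630 + 962929 = 964559$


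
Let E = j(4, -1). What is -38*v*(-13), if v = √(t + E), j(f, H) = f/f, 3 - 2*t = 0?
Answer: 247*√10 ≈ 781.08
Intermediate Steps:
t = 3/2 (t = 3/2 - ½*0 = 3/2 + 0 = 3/2 ≈ 1.5000)
j(f, H) = 1
E = 1
v = √10/2 (v = √(3/2 + 1) = √(5/2) = √10/2 ≈ 1.5811)
-38*v*(-13) = -19*√10*(-13) = 247*√10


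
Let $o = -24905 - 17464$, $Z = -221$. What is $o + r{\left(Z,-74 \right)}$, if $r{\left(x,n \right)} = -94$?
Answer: $-42463$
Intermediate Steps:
$o = -42369$ ($o = -24905 - 17464 = -42369$)
$o + r{\left(Z,-74 \right)} = -42369 - 94 = -42463$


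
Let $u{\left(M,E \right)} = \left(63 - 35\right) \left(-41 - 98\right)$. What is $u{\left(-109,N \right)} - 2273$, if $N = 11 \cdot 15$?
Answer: $-6165$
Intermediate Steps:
$N = 165$
$u{\left(M,E \right)} = -3892$ ($u{\left(M,E \right)} = 28 \left(-139\right) = -3892$)
$u{\left(-109,N \right)} - 2273 = -3892 - 2273 = -6165$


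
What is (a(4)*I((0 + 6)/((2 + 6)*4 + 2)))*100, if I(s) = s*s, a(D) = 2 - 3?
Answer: -900/289 ≈ -3.1142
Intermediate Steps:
a(D) = -1
I(s) = s**2
(a(4)*I((0 + 6)/((2 + 6)*4 + 2)))*100 = -((0 + 6)/((2 + 6)*4 + 2))**2*100 = -(6/(8*4 + 2))**2*100 = -(6/(32 + 2))**2*100 = -(6/34)**2*100 = -(6*(1/34))**2*100 = -(3/17)**2*100 = -1*9/289*100 = -9/289*100 = -900/289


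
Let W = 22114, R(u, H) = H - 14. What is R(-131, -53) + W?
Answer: 22047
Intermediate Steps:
R(u, H) = -14 + H
R(-131, -53) + W = (-14 - 53) + 22114 = -67 + 22114 = 22047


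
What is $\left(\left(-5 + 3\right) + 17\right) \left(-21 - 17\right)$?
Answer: $-570$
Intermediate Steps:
$\left(\left(-5 + 3\right) + 17\right) \left(-21 - 17\right) = \left(-2 + 17\right) \left(-38\right) = 15 \left(-38\right) = -570$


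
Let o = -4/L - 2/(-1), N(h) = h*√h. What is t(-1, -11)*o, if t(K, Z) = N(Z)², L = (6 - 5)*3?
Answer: -2662/3 ≈ -887.33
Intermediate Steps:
L = 3 (L = 1*3 = 3)
N(h) = h^(3/2)
o = ⅔ (o = -4/3 - 2/(-1) = -4*⅓ - 2*(-1) = -4/3 + 2 = ⅔ ≈ 0.66667)
t(K, Z) = Z³ (t(K, Z) = (Z^(3/2))² = Z³)
t(-1, -11)*o = (-11)³*(⅔) = -1331*⅔ = -2662/3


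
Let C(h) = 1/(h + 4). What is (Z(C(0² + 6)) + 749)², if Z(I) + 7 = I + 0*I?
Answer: 55071241/100 ≈ 5.5071e+5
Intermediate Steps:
C(h) = 1/(4 + h)
Z(I) = -7 + I (Z(I) = -7 + (I + 0*I) = -7 + (I + 0) = -7 + I)
(Z(C(0² + 6)) + 749)² = ((-7 + 1/(4 + (0² + 6))) + 749)² = ((-7 + 1/(4 + (0 + 6))) + 749)² = ((-7 + 1/(4 + 6)) + 749)² = ((-7 + 1/10) + 749)² = ((-7 + ⅒) + 749)² = (-69/10 + 749)² = (7421/10)² = 55071241/100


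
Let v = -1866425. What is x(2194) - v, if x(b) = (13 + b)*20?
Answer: 1910565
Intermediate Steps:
x(b) = 260 + 20*b
x(2194) - v = (260 + 20*2194) - 1*(-1866425) = (260 + 43880) + 1866425 = 44140 + 1866425 = 1910565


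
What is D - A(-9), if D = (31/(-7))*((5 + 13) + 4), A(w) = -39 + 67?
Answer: -878/7 ≈ -125.43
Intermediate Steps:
A(w) = 28
D = -682/7 (D = (-⅐*31)*(18 + 4) = -31/7*22 = -682/7 ≈ -97.429)
D - A(-9) = -682/7 - 1*28 = -682/7 - 28 = -878/7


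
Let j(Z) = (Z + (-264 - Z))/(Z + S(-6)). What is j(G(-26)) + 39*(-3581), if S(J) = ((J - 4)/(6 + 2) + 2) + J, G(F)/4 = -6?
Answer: -5446349/39 ≈ -1.3965e+5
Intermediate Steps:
G(F) = -24 (G(F) = 4*(-6) = -24)
S(J) = 3/2 + 9*J/8 (S(J) = ((-4 + J)/8 + 2) + J = ((-4 + J)*(1/8) + 2) + J = ((-1/2 + J/8) + 2) + J = (3/2 + J/8) + J = 3/2 + 9*J/8)
j(Z) = -264/(-21/4 + Z) (j(Z) = (Z + (-264 - Z))/(Z + (3/2 + (9/8)*(-6))) = -264/(Z + (3/2 - 27/4)) = -264/(Z - 21/4) = -264/(-21/4 + Z))
j(G(-26)) + 39*(-3581) = -1056/(-21 + 4*(-24)) + 39*(-3581) = -1056/(-21 - 96) - 139659 = -1056/(-117) - 139659 = -1056*(-1/117) - 139659 = 352/39 - 139659 = -5446349/39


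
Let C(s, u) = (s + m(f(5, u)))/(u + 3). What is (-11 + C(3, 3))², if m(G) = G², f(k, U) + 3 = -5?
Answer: 1/36 ≈ 0.027778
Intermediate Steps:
f(k, U) = -8 (f(k, U) = -3 - 5 = -8)
C(s, u) = (64 + s)/(3 + u) (C(s, u) = (s + (-8)²)/(u + 3) = (s + 64)/(3 + u) = (64 + s)/(3 + u))
(-11 + C(3, 3))² = (-11 + (64 + 3)/(3 + 3))² = (-11 + 67/6)² = (⅙)² = 1/36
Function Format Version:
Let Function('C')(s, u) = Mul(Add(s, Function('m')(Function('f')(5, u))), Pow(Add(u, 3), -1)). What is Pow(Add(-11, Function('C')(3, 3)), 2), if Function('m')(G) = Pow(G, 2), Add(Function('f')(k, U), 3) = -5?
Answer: Rational(1, 36) ≈ 0.027778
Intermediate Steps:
Function('f')(k, U) = -8 (Function('f')(k, U) = Add(-3, -5) = -8)
Function('C')(s, u) = Mul(Pow(Add(3, u), -1), Add(64, s)) (Function('C')(s, u) = Mul(Add(s, Pow(-8, 2)), Pow(Add(u, 3), -1)) = Mul(Add(s, 64), Pow(Add(3, u), -1)) = Mul(Add(64, s), Pow(Add(3, u), -1)) = Mul(Pow(Add(3, u), -1), Add(64, s)))
Pow(Add(-11, Function('C')(3, 3)), 2) = Pow(Add(-11, Mul(Pow(Add(3, 3), -1), Add(64, 3))), 2) = Pow(Add(-11, Mul(Pow(6, -1), 67)), 2) = Pow(Add(-11, Mul(Rational(1, 6), 67)), 2) = Pow(Add(-11, Rational(67, 6)), 2) = Pow(Rational(1, 6), 2) = Rational(1, 36)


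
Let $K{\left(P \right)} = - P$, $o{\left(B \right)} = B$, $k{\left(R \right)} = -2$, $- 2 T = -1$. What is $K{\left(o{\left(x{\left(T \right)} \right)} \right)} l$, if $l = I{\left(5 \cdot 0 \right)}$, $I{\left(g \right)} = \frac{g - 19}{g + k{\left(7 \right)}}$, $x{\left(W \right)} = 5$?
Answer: $- \frac{95}{2} \approx -47.5$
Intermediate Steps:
$T = \frac{1}{2}$ ($T = \left(- \frac{1}{2}\right) \left(-1\right) = \frac{1}{2} \approx 0.5$)
$I{\left(g \right)} = \frac{-19 + g}{-2 + g}$ ($I{\left(g \right)} = \frac{g - 19}{g - 2} = \frac{-19 + g}{-2 + g}$)
$l = \frac{19}{2}$ ($l = \frac{-19 + 5 \cdot 0}{-2 + 5 \cdot 0} = \frac{-19 + 0}{-2 + 0} = \frac{1}{-2} \left(-19\right) = \left(- \frac{1}{2}\right) \left(-19\right) = \frac{19}{2} \approx 9.5$)
$K{\left(o{\left(x{\left(T \right)} \right)} \right)} l = \left(-1\right) 5 \cdot \frac{19}{2} = \left(-5\right) \frac{19}{2} = - \frac{95}{2}$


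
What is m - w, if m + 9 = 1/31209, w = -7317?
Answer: 228075373/31209 ≈ 7308.0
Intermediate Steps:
m = -280880/31209 (m = -9 + 1/31209 = -280880/31209 ≈ -9.0000)
m - w = -280880/31209 - 1*(-7317) = -280880/31209 + 7317 = 228075373/31209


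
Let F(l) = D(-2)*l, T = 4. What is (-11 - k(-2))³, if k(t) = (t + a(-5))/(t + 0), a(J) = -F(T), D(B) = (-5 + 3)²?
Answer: -8000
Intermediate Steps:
D(B) = 4 (D(B) = (-2)² = 4)
F(l) = 4*l
a(J) = -16 (a(J) = -4*4 = -1*16 = -16)
k(t) = (-16 + t)/t (k(t) = (t - 16)/(t + 0) = (-16 + t)/t)
(-11 - k(-2))³ = (-11 - (-16 - 2)/(-2))³ = (-11 - (-1)*(-18)/2)³ = (-11 - 1*9)³ = (-11 - 9)³ = (-20)³ = -8000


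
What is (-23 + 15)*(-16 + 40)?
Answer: -192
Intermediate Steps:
(-23 + 15)*(-16 + 40) = -8*24 = -192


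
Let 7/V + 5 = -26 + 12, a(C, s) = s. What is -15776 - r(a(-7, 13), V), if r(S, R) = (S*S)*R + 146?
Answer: -301335/19 ≈ -15860.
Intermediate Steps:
V = -7/19 (V = 7/(-5 + (-26 + 12)) = 7/(-5 - 14) = 7/(-19) = 7*(-1/19) = -7/19 ≈ -0.36842)
r(S, R) = 146 + R*S² (r(S, R) = S²*R + 146 = R*S² + 146 = 146 + R*S²)
-15776 - r(a(-7, 13), V) = -15776 - (146 - 7/19*13²) = -15776 - (146 - 7/19*169) = -15776 - (146 - 1183/19) = -15776 - 1*1591/19 = -15776 - 1591/19 = -301335/19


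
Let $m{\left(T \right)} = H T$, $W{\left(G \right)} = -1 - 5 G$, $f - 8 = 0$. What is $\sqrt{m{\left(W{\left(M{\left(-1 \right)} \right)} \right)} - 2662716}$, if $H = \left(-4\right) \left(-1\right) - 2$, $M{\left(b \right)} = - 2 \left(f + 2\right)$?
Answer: $i \sqrt{2662518} \approx 1631.7 i$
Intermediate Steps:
$f = 8$ ($f = 8 + 0 = 8$)
$M{\left(b \right)} = -20$ ($M{\left(b \right)} = - 2 \left(8 + 2\right) = \left(-2\right) 10 = -20$)
$H = 2$ ($H = 4 - 2 = 2$)
$m{\left(T \right)} = 2 T$
$\sqrt{m{\left(W{\left(M{\left(-1 \right)} \right)} \right)} - 2662716} = \sqrt{2 \left(-1 - -100\right) - 2662716} = \sqrt{2 \left(-1 + 100\right) - 2662716} = \sqrt{2 \cdot 99 - 2662716} = \sqrt{198 - 2662716} = \sqrt{-2662518} = i \sqrt{2662518}$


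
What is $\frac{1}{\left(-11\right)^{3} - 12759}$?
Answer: $- \frac{1}{14090} \approx -7.0972 \cdot 10^{-5}$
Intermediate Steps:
$\frac{1}{\left(-11\right)^{3} - 12759} = \frac{1}{-1331 - 12759} = \frac{1}{-14090} = - \frac{1}{14090}$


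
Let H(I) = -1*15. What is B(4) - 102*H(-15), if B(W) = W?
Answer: 1534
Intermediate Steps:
H(I) = -15
B(4) - 102*H(-15) = 4 - 102*(-15) = 4 + 1530 = 1534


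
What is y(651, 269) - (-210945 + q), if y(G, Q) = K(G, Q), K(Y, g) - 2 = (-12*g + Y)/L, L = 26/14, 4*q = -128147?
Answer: 12562999/52 ≈ 2.4160e+5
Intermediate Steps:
q = -128147/4 (q = (1/4)*(-128147) = -128147/4 ≈ -32037.)
L = 13/7 (L = 26*(1/14) = 13/7 ≈ 1.8571)
K(Y, g) = 2 - 84*g/13 + 7*Y/13 (K(Y, g) = 2 + (-12*g + Y)/(13/7) = 2 + (Y - 12*g)*(7/13) = 2 + (-84*g/13 + 7*Y/13) = 2 - 84*g/13 + 7*Y/13)
y(G, Q) = 2 - 84*Q/13 + 7*G/13
y(651, 269) - (-210945 + q) = (2 - 84/13*269 + (7/13)*651) - (-210945 - 128147/4) = (2 - 22596/13 + 4557/13) - 1*(-971927/4) = -18013/13 + 971927/4 = 12562999/52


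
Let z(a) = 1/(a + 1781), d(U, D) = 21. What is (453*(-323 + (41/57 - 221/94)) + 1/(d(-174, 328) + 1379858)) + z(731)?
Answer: -455199015238683085/3095366650864 ≈ -1.4706e+5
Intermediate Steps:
z(a) = 1/(1781 + a)
(453*(-323 + (41/57 - 221/94)) + 1/(d(-174, 328) + 1379858)) + z(731) = (453*(-323 + (41/57 - 221/94)) + 1/(21 + 1379858)) + 1/(1781 + 731) = (453*(-323 + (41*(1/57) - 221*1/94)) + 1/1379879) + 1/2512 = (453*(-323 + (41/57 - 221/94)) + 1/1379879) + 1/2512 = (453*(-323 - 8743/5358) + 1/1379879) + 1/2512 = (453*(-1739377/5358) + 1/1379879) + 1/2512 = (-262645927/1786 + 1/1379879) + 1/2512 = -362419599101047/2464463894 + 1/2512 = -455199015238683085/3095366650864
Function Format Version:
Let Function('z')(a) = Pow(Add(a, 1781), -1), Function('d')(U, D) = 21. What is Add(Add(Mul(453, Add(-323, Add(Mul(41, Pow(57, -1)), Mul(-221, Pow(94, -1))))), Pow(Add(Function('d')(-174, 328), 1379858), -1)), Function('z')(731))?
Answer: Rational(-455199015238683085, 3095366650864) ≈ -1.4706e+5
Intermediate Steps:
Function('z')(a) = Pow(Add(1781, a), -1)
Add(Add(Mul(453, Add(-323, Add(Mul(41, Pow(57, -1)), Mul(-221, Pow(94, -1))))), Pow(Add(Function('d')(-174, 328), 1379858), -1)), Function('z')(731)) = Add(Add(Mul(453, Add(-323, Add(Mul(41, Pow(57, -1)), Mul(-221, Pow(94, -1))))), Pow(Add(21, 1379858), -1)), Pow(Add(1781, 731), -1)) = Add(Add(Mul(453, Add(-323, Add(Mul(41, Rational(1, 57)), Mul(-221, Rational(1, 94))))), Pow(1379879, -1)), Pow(2512, -1)) = Add(Add(Mul(453, Add(-323, Add(Rational(41, 57), Rational(-221, 94)))), Rational(1, 1379879)), Rational(1, 2512)) = Add(Add(Mul(453, Add(-323, Rational(-8743, 5358))), Rational(1, 1379879)), Rational(1, 2512)) = Add(Add(Mul(453, Rational(-1739377, 5358)), Rational(1, 1379879)), Rational(1, 2512)) = Add(Add(Rational(-262645927, 1786), Rational(1, 1379879)), Rational(1, 2512)) = Add(Rational(-362419599101047, 2464463894), Rational(1, 2512)) = Rational(-455199015238683085, 3095366650864)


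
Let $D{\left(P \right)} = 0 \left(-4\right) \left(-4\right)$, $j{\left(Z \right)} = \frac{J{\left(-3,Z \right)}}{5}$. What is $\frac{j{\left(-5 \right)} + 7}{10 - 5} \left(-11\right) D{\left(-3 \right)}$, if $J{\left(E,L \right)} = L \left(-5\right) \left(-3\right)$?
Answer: $0$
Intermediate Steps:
$J{\left(E,L \right)} = 15 L$ ($J{\left(E,L \right)} = - 5 L \left(-3\right) = 15 L$)
$j{\left(Z \right)} = 3 Z$ ($j{\left(Z \right)} = \frac{15 Z}{5} = 15 Z \frac{1}{5} = 3 Z$)
$D{\left(P \right)} = 0$ ($D{\left(P \right)} = 0 \left(-4\right) = 0$)
$\frac{j{\left(-5 \right)} + 7}{10 - 5} \left(-11\right) D{\left(-3 \right)} = \frac{3 \left(-5\right) + 7}{10 - 5} \left(-11\right) 0 = \frac{-15 + 7}{5} \left(-11\right) 0 = \left(-8\right) \frac{1}{5} \left(-11\right) 0 = \left(- \frac{8}{5}\right) \left(-11\right) 0 = \frac{88}{5} \cdot 0 = 0$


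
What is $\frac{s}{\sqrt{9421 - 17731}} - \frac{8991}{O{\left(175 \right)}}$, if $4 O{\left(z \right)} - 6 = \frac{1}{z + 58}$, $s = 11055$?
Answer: $- \frac{8379612}{1399} - \frac{737 i \sqrt{8310}}{554} \approx -5989.7 - 121.27 i$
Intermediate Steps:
$O{\left(z \right)} = \frac{3}{2} + \frac{1}{4 \left(58 + z\right)}$ ($O{\left(z \right)} = \frac{3}{2} + \frac{1}{4 \left(z + 58\right)} = \frac{3}{2} + \frac{1}{4 \left(58 + z\right)}$)
$\frac{s}{\sqrt{9421 - 17731}} - \frac{8991}{O{\left(175 \right)}} = \frac{11055}{\sqrt{9421 - 17731}} - \frac{8991}{\frac{1}{4} \frac{1}{58 + 175} \left(349 + 6 \cdot 175\right)} = \frac{11055}{\sqrt{-8310}} - \frac{8991}{\frac{1}{4} \cdot \frac{1}{233} \left(349 + 1050\right)} = \frac{11055}{i \sqrt{8310}} - \frac{8991}{\frac{1}{4} \cdot \frac{1}{233} \cdot 1399} = 11055 \left(- \frac{i \sqrt{8310}}{8310}\right) - \frac{8991}{\frac{1399}{932}} = - \frac{737 i \sqrt{8310}}{554} - \frac{8379612}{1399} = - \frac{8379612}{1399} - \frac{737 i \sqrt{8310}}{554}$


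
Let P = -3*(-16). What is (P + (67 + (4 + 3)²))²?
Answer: 26896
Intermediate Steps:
P = 48
(P + (67 + (4 + 3)²))² = (48 + (67 + (4 + 3)²))² = (48 + (67 + 7²))² = (48 + (67 + 49))² = (48 + 116)² = 164² = 26896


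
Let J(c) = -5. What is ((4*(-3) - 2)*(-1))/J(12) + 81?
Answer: 391/5 ≈ 78.200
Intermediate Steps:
((4*(-3) - 2)*(-1))/J(12) + 81 = ((4*(-3) - 2)*(-1))/(-5) + 81 = ((-12 - 2)*(-1))*(-1/5) + 81 = -14*(-1)*(-1/5) + 81 = 14*(-1/5) + 81 = -14/5 + 81 = 391/5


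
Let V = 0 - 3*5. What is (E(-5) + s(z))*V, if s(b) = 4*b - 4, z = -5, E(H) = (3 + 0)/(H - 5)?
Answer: 729/2 ≈ 364.50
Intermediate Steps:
E(H) = 3/(-5 + H)
s(b) = -4 + 4*b
V = -15 (V = 0 - 15 = -15)
(E(-5) + s(z))*V = (3/(-5 - 5) + (-4 + 4*(-5)))*(-15) = (3/(-10) + (-4 - 20))*(-15) = (3*(-⅒) - 24)*(-15) = (-3/10 - 24)*(-15) = -243/10*(-15) = 729/2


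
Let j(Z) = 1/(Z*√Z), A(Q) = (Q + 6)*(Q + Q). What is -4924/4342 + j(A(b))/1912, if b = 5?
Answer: -2462/2171 + √110/23135200 ≈ -1.1340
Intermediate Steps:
A(Q) = 2*Q*(6 + Q) (A(Q) = (6 + Q)*(2*Q) = 2*Q*(6 + Q))
j(Z) = Z^(-3/2) (j(Z) = 1/(Z^(3/2)) = Z^(-3/2))
-4924/4342 + j(A(b))/1912 = -4924/4342 + 1/((2*5*(6 + 5))^(3/2)*1912) = -4924*1/4342 + (1/1912)/(2*5*11)^(3/2) = -2462/2171 + (1/1912)/110^(3/2) = -2462/2171 + (√110/12100)*(1/1912) = -2462/2171 + √110/23135200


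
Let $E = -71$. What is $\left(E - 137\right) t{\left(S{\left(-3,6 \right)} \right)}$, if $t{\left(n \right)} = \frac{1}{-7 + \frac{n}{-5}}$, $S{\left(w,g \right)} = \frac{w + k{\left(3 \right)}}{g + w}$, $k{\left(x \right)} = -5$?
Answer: $\frac{3120}{97} \approx 32.165$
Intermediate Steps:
$S{\left(w,g \right)} = \frac{-5 + w}{g + w}$ ($S{\left(w,g \right)} = \frac{w - 5}{g + w} = \frac{-5 + w}{g + w}$)
$t{\left(n \right)} = \frac{1}{-7 - \frac{n}{5}}$ ($t{\left(n \right)} = \frac{1}{-7 + n \left(- \frac{1}{5}\right)} = \frac{1}{-7 - \frac{n}{5}}$)
$\left(E - 137\right) t{\left(S{\left(-3,6 \right)} \right)} = \left(-71 - 137\right) \left(- \frac{5}{35 + \frac{-5 - 3}{6 - 3}}\right) = - 208 \left(- \frac{5}{35 + \frac{1}{3} \left(-8\right)}\right) = - 208 \left(- \frac{5}{35 - \frac{8}{3}}\right) = - 208 \left(- \frac{5}{\frac{97}{3}}\right) = - 208 \left(\left(-5\right) \frac{3}{97}\right) = \left(-208\right) \left(- \frac{15}{97}\right) = \frac{3120}{97}$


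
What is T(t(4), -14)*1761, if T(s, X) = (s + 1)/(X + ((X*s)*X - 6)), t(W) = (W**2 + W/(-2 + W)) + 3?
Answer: 19371/2048 ≈ 9.4585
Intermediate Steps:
t(W) = 3 + W**2 + W/(-2 + W) (t(W) = (W**2 + W/(-2 + W)) + 3 = 3 + W**2 + W/(-2 + W))
T(s, X) = (1 + s)/(-6 + X + s*X**2) (T(s, X) = (1 + s)/(X + (s*X**2 - 6)) = (1 + s)/(X + (-6 + s*X**2)) = (1 + s)/(-6 + X + s*X**2))
T(t(4), -14)*1761 = ((1 + (-6 + 4**3 - 2*4**2 + 4*4)/(-2 + 4))/(-6 - 14 + ((-6 + 4**3 - 2*4**2 + 4*4)/(-2 + 4))*(-14)**2))*1761 = ((1 + (-6 + 64 - 2*16 + 16)/2)/(-6 - 14 + ((-6 + 64 - 2*16 + 16)/2)*196))*1761 = ((1 + (-6 + 64 - 32 + 16)/2)/(-6 - 14 + ((-6 + 64 - 32 + 16)/2)*196))*1761 = ((1 + (1/2)*42)/(-6 - 14 + ((1/2)*42)*196))*1761 = ((1 + 21)/(-6 - 14 + 21*196))*1761 = (22/(-6 - 14 + 4116))*1761 = (22/4096)*1761 = ((1/4096)*22)*1761 = (11/2048)*1761 = 19371/2048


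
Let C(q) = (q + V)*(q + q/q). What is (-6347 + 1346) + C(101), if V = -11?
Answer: 4179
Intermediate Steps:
C(q) = (1 + q)*(-11 + q) (C(q) = (q - 11)*(q + q/q) = (-11 + q)*(q + 1) = (-11 + q)*(1 + q) = (1 + q)*(-11 + q))
(-6347 + 1346) + C(101) = (-6347 + 1346) + (-11 + 101² - 10*101) = -5001 + (-11 + 10201 - 1010) = -5001 + 9180 = 4179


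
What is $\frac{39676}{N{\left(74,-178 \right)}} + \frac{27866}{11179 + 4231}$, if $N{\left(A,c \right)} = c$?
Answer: $- \frac{151611753}{685745} \approx -221.09$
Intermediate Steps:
$\frac{39676}{N{\left(74,-178 \right)}} + \frac{27866}{11179 + 4231} = \frac{39676}{-178} + \frac{27866}{11179 + 4231} = 39676 \left(- \frac{1}{178}\right) + \frac{27866}{15410} = - \frac{19838}{89} + 27866 \cdot \frac{1}{15410} = - \frac{19838}{89} + \frac{13933}{7705} = - \frac{151611753}{685745}$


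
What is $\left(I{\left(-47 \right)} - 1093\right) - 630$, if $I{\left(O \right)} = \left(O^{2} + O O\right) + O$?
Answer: $2648$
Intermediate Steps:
$I{\left(O \right)} = O + 2 O^{2}$ ($I{\left(O \right)} = \left(O^{2} + O^{2}\right) + O = 2 O^{2} + O = O + 2 O^{2}$)
$\left(I{\left(-47 \right)} - 1093\right) - 630 = \left(- 47 \left(1 + 2 \left(-47\right)\right) - 1093\right) - 630 = \left(- 47 \left(1 - 94\right) - 1093\right) - 630 = \left(\left(-47\right) \left(-93\right) - 1093\right) - 630 = \left(4371 - 1093\right) - 630 = 3278 - 630 = 2648$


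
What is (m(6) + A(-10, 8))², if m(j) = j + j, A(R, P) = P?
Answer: 400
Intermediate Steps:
m(j) = 2*j
(m(6) + A(-10, 8))² = (2*6 + 8)² = (12 + 8)² = 20² = 400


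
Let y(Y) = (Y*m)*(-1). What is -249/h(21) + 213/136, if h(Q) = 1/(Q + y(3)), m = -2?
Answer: -914115/136 ≈ -6721.4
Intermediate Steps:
y(Y) = 2*Y (y(Y) = (Y*(-2))*(-1) = -2*Y*(-1) = 2*Y)
h(Q) = 1/(6 + Q) (h(Q) = 1/(Q + 2*3) = 1/(Q + 6) = 1/(6 + Q))
-249/h(21) + 213/136 = -249/(1/(6 + 21)) + 213/136 = -249/(1/27) + 213*(1/136) = -249/1/27 + 213/136 = -249*27 + 213/136 = -6723 + 213/136 = -914115/136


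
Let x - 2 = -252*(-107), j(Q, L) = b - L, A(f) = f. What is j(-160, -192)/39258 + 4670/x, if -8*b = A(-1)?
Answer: 754062811/4234524912 ≈ 0.17807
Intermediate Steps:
b = ⅛ (b = -⅛*(-1) = ⅛ ≈ 0.12500)
j(Q, L) = ⅛ - L
x = 26966 (x = 2 - 252*(-107) = 2 + 26964 = 26966)
j(-160, -192)/39258 + 4670/x = (⅛ - 1*(-192))/39258 + 4670/26966 = (⅛ + 192)*(1/39258) + 4670*(1/26966) = (1537/8)*(1/39258) + 2335/13483 = 1537/314064 + 2335/13483 = 754062811/4234524912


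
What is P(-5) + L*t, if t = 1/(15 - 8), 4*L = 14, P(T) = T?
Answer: -9/2 ≈ -4.5000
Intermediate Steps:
L = 7/2 (L = (¼)*14 = 7/2 ≈ 3.5000)
t = ⅐ (t = 1/7 = ⅐ ≈ 0.14286)
P(-5) + L*t = -5 + (7/2)*(⅐) = -5 + ½ = -9/2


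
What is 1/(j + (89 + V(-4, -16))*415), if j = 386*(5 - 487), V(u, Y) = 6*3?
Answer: -1/141647 ≈ -7.0598e-6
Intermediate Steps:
V(u, Y) = 18
j = -186052 (j = 386*(-482) = -186052)
1/(j + (89 + V(-4, -16))*415) = 1/(-186052 + (89 + 18)*415) = 1/(-186052 + 107*415) = 1/(-186052 + 44405) = 1/(-141647) = -1/141647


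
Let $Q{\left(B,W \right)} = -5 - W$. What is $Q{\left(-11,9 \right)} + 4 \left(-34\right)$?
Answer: $-150$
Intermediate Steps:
$Q{\left(-11,9 \right)} + 4 \left(-34\right) = \left(-5 - 9\right) + 4 \left(-34\right) = \left(-5 - 9\right) - 136 = -14 - 136 = -150$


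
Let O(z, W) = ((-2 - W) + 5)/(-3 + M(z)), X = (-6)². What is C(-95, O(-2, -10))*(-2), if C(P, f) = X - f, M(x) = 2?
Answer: -98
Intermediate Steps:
X = 36
O(z, W) = -3 + W (O(z, W) = ((-2 - W) + 5)/(-3 + 2) = (3 - W)/(-1) = (3 - W)*(-1) = -3 + W)
C(P, f) = 36 - f
C(-95, O(-2, -10))*(-2) = (36 - (-3 - 10))*(-2) = (36 - 1*(-13))*(-2) = (36 + 13)*(-2) = 49*(-2) = -98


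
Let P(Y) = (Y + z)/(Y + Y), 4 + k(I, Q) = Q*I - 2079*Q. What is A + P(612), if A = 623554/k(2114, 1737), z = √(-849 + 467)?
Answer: 1307899/121582 + I*√382/1224 ≈ 10.757 + 0.015968*I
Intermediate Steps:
z = I*√382 (z = √(-382) = I*√382 ≈ 19.545*I)
k(I, Q) = -4 - 2079*Q + I*Q (k(I, Q) = -4 + (Q*I - 2079*Q) = -4 + (I*Q - 2079*Q) = -4 + (-2079*Q + I*Q) = -4 - 2079*Q + I*Q)
P(Y) = (Y + I*√382)/(2*Y) (P(Y) = (Y + I*√382)/(Y + Y) = (Y + I*√382)/((2*Y)) = (Y + I*√382)*(1/(2*Y)) = (Y + I*√382)/(2*Y))
A = 623554/60791 (A = 623554/(-4 - 2079*1737 + 2114*1737) = 623554/(-4 - 3611223 + 3672018) = 623554/60791 ≈ 10.257)
A + P(612) = 623554/60791 + (½)*(612 + I*√382)/612 = 623554/60791 + (½)*(1/612)*(612 + I*√382) = 623554/60791 + (½ + I*√382/1224) = 1307899/121582 + I*√382/1224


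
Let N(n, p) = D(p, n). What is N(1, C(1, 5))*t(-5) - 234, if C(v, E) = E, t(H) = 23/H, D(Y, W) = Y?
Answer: -257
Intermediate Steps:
N(n, p) = p
N(1, C(1, 5))*t(-5) - 234 = 5*(23/(-5)) - 234 = 5*(23*(-⅕)) - 234 = 5*(-23/5) - 234 = -23 - 234 = -257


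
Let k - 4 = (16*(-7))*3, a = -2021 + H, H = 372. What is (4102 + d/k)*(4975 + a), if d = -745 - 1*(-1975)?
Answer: 1131367171/83 ≈ 1.3631e+7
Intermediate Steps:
d = 1230 (d = -745 + 1975 = 1230)
a = -1649 (a = -2021 + 372 = -1649)
k = -332 (k = 4 + (16*(-7))*3 = 4 - 112*3 = 4 - 336 = -332)
(4102 + d/k)*(4975 + a) = (4102 + 1230/(-332))*(4975 - 1649) = (4102 + 1230*(-1/332))*3326 = (4102 - 615/166)*3326 = (680317/166)*3326 = 1131367171/83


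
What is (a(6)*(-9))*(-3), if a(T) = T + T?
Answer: 324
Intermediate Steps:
a(T) = 2*T
(a(6)*(-9))*(-3) = ((2*6)*(-9))*(-3) = (12*(-9))*(-3) = -108*(-3) = 324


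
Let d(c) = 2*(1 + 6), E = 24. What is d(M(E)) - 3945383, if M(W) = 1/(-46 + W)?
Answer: -3945369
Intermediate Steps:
d(c) = 14 (d(c) = 2*7 = 14)
d(M(E)) - 3945383 = 14 - 3945383 = -3945369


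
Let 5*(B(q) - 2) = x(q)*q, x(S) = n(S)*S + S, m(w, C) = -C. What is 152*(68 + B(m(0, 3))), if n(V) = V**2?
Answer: 13376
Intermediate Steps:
x(S) = S + S**3 (x(S) = S**2*S + S = S**3 + S = S + S**3)
B(q) = 2 + q*(q + q**3)/5 (B(q) = 2 + ((q + q**3)*q)/5 = 2 + (q*(q + q**3))/5 = 2 + q*(q + q**3)/5)
152*(68 + B(m(0, 3))) = 152*(68 + (2 + (-1*3)**2/5 + (-1*3)**4/5)) = 152*(68 + (2 + (1/5)*(-3)**2 + (1/5)*(-3)**4)) = 152*(68 + (2 + (1/5)*9 + (1/5)*81)) = 152*(68 + (2 + 9/5 + 81/5)) = 152*(68 + 20) = 152*88 = 13376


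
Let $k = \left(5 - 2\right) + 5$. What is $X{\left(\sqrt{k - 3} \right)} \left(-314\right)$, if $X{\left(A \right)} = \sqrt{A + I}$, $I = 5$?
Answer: $- 314 \sqrt{5 + \sqrt{5}} \approx -844.66$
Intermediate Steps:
$k = 8$ ($k = 3 + 5 = 8$)
$X{\left(A \right)} = \sqrt{5 + A}$ ($X{\left(A \right)} = \sqrt{A + 5} = \sqrt{5 + A}$)
$X{\left(\sqrt{k - 3} \right)} \left(-314\right) = \sqrt{5 + \sqrt{8 - 3}} \left(-314\right) = \sqrt{5 + \sqrt{5}} \left(-314\right) = - 314 \sqrt{5 + \sqrt{5}}$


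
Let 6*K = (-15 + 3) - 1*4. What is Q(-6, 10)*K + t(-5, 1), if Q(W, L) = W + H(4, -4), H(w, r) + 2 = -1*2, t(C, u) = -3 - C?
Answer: 86/3 ≈ 28.667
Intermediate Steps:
K = -8/3 (K = ((-15 + 3) - 1*4)/6 = (-12 - 4)/6 = (⅙)*(-16) = -8/3 ≈ -2.6667)
H(w, r) = -4 (H(w, r) = -2 - 1*2 = -2 - 2 = -4)
Q(W, L) = -4 + W (Q(W, L) = W - 4 = -4 + W)
Q(-6, 10)*K + t(-5, 1) = (-4 - 6)*(-8/3) + (-3 - 1*(-5)) = -10*(-8/3) + (-3 + 5) = 80/3 + 2 = 86/3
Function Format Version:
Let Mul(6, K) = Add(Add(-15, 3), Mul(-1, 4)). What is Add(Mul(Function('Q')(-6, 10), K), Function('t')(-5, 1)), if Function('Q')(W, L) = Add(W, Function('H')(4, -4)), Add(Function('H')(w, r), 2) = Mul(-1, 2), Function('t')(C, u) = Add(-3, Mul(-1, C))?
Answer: Rational(86, 3) ≈ 28.667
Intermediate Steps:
K = Rational(-8, 3) (K = Mul(Rational(1, 6), Add(Add(-15, 3), Mul(-1, 4))) = Mul(Rational(1, 6), Add(-12, -4)) = Mul(Rational(1, 6), -16) = Rational(-8, 3) ≈ -2.6667)
Function('H')(w, r) = -4 (Function('H')(w, r) = Add(-2, Mul(-1, 2)) = Add(-2, -2) = -4)
Function('Q')(W, L) = Add(-4, W) (Function('Q')(W, L) = Add(W, -4) = Add(-4, W))
Add(Mul(Function('Q')(-6, 10), K), Function('t')(-5, 1)) = Add(Mul(Add(-4, -6), Rational(-8, 3)), Add(-3, Mul(-1, -5))) = Add(Mul(-10, Rational(-8, 3)), Add(-3, 5)) = Add(Rational(80, 3), 2) = Rational(86, 3)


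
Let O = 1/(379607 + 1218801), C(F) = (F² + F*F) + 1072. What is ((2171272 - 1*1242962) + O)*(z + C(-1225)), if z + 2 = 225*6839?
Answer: 6738159093236616695/1598408 ≈ 4.2155e+12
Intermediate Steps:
z = 1538773 (z = -2 + 225*6839 = -2 + 1538775 = 1538773)
C(F) = 1072 + 2*F² (C(F) = (F² + F²) + 1072 = 2*F² + 1072 = 1072 + 2*F²)
O = 1/1598408 ≈ 6.2562e-7
((2171272 - 1*1242962) + O)*(z + C(-1225)) = ((2171272 - 1*1242962) + 1/1598408)*(1538773 + (1072 + 2*(-1225)²)) = ((2171272 - 1242962) + 1/1598408)*(1538773 + (1072 + 2*1500625)) = (928310 + 1/1598408)*(1538773 + (1072 + 3001250)) = 1483818130481*(1538773 + 3002322)/1598408 = (1483818130481/1598408)*4541095 = 6738159093236616695/1598408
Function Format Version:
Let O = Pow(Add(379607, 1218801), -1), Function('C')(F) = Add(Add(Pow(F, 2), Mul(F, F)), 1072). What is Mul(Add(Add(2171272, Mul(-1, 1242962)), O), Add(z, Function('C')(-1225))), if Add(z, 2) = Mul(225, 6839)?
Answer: Rational(6738159093236616695, 1598408) ≈ 4.2155e+12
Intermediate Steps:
z = 1538773 (z = Add(-2, Mul(225, 6839)) = Add(-2, 1538775) = 1538773)
Function('C')(F) = Add(1072, Mul(2, Pow(F, 2))) (Function('C')(F) = Add(Add(Pow(F, 2), Pow(F, 2)), 1072) = Add(Mul(2, Pow(F, 2)), 1072) = Add(1072, Mul(2, Pow(F, 2))))
O = Rational(1, 1598408) (O = Pow(1598408, -1) = Rational(1, 1598408) ≈ 6.2562e-7)
Mul(Add(Add(2171272, Mul(-1, 1242962)), O), Add(z, Function('C')(-1225))) = Mul(Add(Add(2171272, Mul(-1, 1242962)), Rational(1, 1598408)), Add(1538773, Add(1072, Mul(2, Pow(-1225, 2))))) = Mul(Add(Add(2171272, -1242962), Rational(1, 1598408)), Add(1538773, Add(1072, Mul(2, 1500625)))) = Mul(Add(928310, Rational(1, 1598408)), Add(1538773, Add(1072, 3001250))) = Mul(Rational(1483818130481, 1598408), Add(1538773, 3002322)) = Mul(Rational(1483818130481, 1598408), 4541095) = Rational(6738159093236616695, 1598408)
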